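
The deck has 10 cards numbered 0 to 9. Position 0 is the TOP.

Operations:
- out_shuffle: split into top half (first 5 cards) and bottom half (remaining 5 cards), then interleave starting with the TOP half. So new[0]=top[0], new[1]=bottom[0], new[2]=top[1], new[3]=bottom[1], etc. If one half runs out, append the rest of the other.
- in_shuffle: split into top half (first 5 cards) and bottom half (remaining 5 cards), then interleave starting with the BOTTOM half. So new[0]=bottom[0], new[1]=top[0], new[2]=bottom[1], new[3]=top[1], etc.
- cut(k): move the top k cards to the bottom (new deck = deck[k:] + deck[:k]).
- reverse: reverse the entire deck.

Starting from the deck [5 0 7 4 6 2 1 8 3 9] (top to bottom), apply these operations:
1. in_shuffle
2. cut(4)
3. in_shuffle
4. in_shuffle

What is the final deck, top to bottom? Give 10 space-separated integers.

After op 1 (in_shuffle): [2 5 1 0 8 7 3 4 9 6]
After op 2 (cut(4)): [8 7 3 4 9 6 2 5 1 0]
After op 3 (in_shuffle): [6 8 2 7 5 3 1 4 0 9]
After op 4 (in_shuffle): [3 6 1 8 4 2 0 7 9 5]

Answer: 3 6 1 8 4 2 0 7 9 5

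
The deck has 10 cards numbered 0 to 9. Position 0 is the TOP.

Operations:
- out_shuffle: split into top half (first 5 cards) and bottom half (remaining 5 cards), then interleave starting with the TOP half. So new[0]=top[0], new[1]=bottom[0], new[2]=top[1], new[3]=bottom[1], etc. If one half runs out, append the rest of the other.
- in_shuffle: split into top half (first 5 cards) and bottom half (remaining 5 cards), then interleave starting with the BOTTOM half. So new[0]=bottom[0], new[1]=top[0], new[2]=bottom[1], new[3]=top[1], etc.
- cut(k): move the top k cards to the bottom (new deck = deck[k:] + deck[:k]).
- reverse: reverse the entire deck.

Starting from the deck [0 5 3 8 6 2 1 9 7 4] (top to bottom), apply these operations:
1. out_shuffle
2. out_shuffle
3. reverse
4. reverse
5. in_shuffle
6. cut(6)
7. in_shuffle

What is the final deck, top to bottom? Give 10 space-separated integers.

After op 1 (out_shuffle): [0 2 5 1 3 9 8 7 6 4]
After op 2 (out_shuffle): [0 9 2 8 5 7 1 6 3 4]
After op 3 (reverse): [4 3 6 1 7 5 8 2 9 0]
After op 4 (reverse): [0 9 2 8 5 7 1 6 3 4]
After op 5 (in_shuffle): [7 0 1 9 6 2 3 8 4 5]
After op 6 (cut(6)): [3 8 4 5 7 0 1 9 6 2]
After op 7 (in_shuffle): [0 3 1 8 9 4 6 5 2 7]

Answer: 0 3 1 8 9 4 6 5 2 7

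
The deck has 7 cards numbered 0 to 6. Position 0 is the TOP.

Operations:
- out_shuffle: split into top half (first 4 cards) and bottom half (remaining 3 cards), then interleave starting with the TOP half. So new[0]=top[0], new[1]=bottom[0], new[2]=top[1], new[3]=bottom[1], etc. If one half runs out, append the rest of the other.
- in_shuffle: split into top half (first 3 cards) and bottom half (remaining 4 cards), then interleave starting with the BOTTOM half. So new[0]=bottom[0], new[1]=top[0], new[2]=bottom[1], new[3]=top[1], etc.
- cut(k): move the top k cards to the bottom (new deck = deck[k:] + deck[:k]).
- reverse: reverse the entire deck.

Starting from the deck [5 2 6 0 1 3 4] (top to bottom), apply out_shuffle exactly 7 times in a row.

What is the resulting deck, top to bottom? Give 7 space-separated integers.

Answer: 5 1 2 3 6 4 0

Derivation:
After op 1 (out_shuffle): [5 1 2 3 6 4 0]
After op 2 (out_shuffle): [5 6 1 4 2 0 3]
After op 3 (out_shuffle): [5 2 6 0 1 3 4]
After op 4 (out_shuffle): [5 1 2 3 6 4 0]
After op 5 (out_shuffle): [5 6 1 4 2 0 3]
After op 6 (out_shuffle): [5 2 6 0 1 3 4]
After op 7 (out_shuffle): [5 1 2 3 6 4 0]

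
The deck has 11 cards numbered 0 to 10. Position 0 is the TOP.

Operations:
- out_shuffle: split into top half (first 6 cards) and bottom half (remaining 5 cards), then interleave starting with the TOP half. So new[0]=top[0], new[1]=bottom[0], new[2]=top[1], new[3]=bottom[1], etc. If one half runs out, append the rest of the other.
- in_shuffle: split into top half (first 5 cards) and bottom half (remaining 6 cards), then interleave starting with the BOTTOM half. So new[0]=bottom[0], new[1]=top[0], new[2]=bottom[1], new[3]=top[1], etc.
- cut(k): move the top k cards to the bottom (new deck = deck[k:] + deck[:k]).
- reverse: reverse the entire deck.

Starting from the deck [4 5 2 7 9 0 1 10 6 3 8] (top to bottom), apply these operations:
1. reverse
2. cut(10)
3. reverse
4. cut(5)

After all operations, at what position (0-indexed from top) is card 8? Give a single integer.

Answer: 4

Derivation:
After op 1 (reverse): [8 3 6 10 1 0 9 7 2 5 4]
After op 2 (cut(10)): [4 8 3 6 10 1 0 9 7 2 5]
After op 3 (reverse): [5 2 7 9 0 1 10 6 3 8 4]
After op 4 (cut(5)): [1 10 6 3 8 4 5 2 7 9 0]
Card 8 is at position 4.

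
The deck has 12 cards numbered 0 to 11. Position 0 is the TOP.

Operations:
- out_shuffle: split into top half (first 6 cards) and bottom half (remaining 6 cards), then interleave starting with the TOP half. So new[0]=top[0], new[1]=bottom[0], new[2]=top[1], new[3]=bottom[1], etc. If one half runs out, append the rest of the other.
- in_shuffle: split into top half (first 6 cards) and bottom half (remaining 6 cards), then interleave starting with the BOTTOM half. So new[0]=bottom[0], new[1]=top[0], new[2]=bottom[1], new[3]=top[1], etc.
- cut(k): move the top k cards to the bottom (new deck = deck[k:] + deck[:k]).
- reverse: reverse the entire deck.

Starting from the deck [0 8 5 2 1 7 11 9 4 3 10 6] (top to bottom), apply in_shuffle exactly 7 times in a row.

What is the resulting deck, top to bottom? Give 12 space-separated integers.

Answer: 7 6 1 10 2 3 5 4 8 9 0 11

Derivation:
After op 1 (in_shuffle): [11 0 9 8 4 5 3 2 10 1 6 7]
After op 2 (in_shuffle): [3 11 2 0 10 9 1 8 6 4 7 5]
After op 3 (in_shuffle): [1 3 8 11 6 2 4 0 7 10 5 9]
After op 4 (in_shuffle): [4 1 0 3 7 8 10 11 5 6 9 2]
After op 5 (in_shuffle): [10 4 11 1 5 0 6 3 9 7 2 8]
After op 6 (in_shuffle): [6 10 3 4 9 11 7 1 2 5 8 0]
After op 7 (in_shuffle): [7 6 1 10 2 3 5 4 8 9 0 11]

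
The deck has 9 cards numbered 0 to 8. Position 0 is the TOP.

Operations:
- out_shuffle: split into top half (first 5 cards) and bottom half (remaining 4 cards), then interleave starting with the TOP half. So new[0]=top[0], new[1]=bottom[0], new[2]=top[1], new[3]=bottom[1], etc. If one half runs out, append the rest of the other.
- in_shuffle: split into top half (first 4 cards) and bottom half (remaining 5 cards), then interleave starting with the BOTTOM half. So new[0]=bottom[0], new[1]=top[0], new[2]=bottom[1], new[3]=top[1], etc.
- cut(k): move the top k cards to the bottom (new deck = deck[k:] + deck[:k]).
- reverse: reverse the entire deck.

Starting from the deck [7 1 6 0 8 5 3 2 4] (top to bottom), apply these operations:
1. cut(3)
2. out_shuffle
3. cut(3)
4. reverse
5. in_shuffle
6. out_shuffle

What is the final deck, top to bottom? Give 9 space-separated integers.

After op 1 (cut(3)): [0 8 5 3 2 4 7 1 6]
After op 2 (out_shuffle): [0 4 8 7 5 1 3 6 2]
After op 3 (cut(3)): [7 5 1 3 6 2 0 4 8]
After op 4 (reverse): [8 4 0 2 6 3 1 5 7]
After op 5 (in_shuffle): [6 8 3 4 1 0 5 2 7]
After op 6 (out_shuffle): [6 0 8 5 3 2 4 7 1]

Answer: 6 0 8 5 3 2 4 7 1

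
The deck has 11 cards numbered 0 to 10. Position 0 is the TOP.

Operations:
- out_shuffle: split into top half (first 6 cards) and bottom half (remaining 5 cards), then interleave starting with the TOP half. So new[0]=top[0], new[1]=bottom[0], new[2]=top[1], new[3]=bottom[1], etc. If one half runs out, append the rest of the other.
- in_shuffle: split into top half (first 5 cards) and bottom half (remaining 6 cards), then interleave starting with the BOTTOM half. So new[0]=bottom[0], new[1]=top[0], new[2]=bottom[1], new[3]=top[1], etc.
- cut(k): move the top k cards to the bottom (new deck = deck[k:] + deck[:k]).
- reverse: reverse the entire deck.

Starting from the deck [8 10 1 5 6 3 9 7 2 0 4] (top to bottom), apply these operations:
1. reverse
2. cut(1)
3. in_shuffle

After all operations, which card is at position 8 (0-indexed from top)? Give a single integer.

Answer: 8

Derivation:
After op 1 (reverse): [4 0 2 7 9 3 6 5 1 10 8]
After op 2 (cut(1)): [0 2 7 9 3 6 5 1 10 8 4]
After op 3 (in_shuffle): [6 0 5 2 1 7 10 9 8 3 4]
Position 8: card 8.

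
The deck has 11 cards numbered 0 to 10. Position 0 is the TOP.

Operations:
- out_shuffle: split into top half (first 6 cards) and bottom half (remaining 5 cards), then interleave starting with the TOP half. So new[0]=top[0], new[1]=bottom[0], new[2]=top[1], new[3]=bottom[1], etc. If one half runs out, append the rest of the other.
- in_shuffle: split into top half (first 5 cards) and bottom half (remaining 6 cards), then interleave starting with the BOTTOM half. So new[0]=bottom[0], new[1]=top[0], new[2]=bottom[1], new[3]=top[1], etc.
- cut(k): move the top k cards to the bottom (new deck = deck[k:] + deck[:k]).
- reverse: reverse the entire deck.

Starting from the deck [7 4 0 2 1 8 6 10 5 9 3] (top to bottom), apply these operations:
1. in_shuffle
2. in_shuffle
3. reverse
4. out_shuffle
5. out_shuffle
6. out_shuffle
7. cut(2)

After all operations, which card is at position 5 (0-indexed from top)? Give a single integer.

After op 1 (in_shuffle): [8 7 6 4 10 0 5 2 9 1 3]
After op 2 (in_shuffle): [0 8 5 7 2 6 9 4 1 10 3]
After op 3 (reverse): [3 10 1 4 9 6 2 7 5 8 0]
After op 4 (out_shuffle): [3 2 10 7 1 5 4 8 9 0 6]
After op 5 (out_shuffle): [3 4 2 8 10 9 7 0 1 6 5]
After op 6 (out_shuffle): [3 7 4 0 2 1 8 6 10 5 9]
After op 7 (cut(2)): [4 0 2 1 8 6 10 5 9 3 7]
Position 5: card 6.

Answer: 6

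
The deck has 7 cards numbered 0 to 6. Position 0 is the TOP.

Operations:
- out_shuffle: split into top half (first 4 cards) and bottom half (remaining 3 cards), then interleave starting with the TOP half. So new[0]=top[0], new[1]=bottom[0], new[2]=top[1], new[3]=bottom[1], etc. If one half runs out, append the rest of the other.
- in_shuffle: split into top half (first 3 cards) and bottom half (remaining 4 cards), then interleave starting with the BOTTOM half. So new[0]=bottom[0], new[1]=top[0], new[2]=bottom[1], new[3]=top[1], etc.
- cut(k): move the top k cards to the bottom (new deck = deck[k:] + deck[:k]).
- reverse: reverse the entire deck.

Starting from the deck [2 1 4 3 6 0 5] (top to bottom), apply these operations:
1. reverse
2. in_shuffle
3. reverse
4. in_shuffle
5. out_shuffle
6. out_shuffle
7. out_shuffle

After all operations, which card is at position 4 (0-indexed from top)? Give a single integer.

After op 1 (reverse): [5 0 6 3 4 1 2]
After op 2 (in_shuffle): [3 5 4 0 1 6 2]
After op 3 (reverse): [2 6 1 0 4 5 3]
After op 4 (in_shuffle): [0 2 4 6 5 1 3]
After op 5 (out_shuffle): [0 5 2 1 4 3 6]
After op 6 (out_shuffle): [0 4 5 3 2 6 1]
After op 7 (out_shuffle): [0 2 4 6 5 1 3]
Position 4: card 5.

Answer: 5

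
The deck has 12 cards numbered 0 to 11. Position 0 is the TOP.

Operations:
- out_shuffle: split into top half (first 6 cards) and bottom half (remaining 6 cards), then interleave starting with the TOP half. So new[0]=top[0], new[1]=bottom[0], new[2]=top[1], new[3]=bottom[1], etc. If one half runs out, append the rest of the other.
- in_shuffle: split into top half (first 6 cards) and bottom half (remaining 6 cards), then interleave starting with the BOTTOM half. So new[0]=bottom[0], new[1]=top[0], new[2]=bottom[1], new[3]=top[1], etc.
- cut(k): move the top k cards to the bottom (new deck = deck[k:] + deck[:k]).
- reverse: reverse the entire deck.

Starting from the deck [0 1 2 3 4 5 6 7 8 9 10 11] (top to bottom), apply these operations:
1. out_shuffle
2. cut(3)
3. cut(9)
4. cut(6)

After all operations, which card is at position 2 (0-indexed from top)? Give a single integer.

Answer: 4

Derivation:
After op 1 (out_shuffle): [0 6 1 7 2 8 3 9 4 10 5 11]
After op 2 (cut(3)): [7 2 8 3 9 4 10 5 11 0 6 1]
After op 3 (cut(9)): [0 6 1 7 2 8 3 9 4 10 5 11]
After op 4 (cut(6)): [3 9 4 10 5 11 0 6 1 7 2 8]
Position 2: card 4.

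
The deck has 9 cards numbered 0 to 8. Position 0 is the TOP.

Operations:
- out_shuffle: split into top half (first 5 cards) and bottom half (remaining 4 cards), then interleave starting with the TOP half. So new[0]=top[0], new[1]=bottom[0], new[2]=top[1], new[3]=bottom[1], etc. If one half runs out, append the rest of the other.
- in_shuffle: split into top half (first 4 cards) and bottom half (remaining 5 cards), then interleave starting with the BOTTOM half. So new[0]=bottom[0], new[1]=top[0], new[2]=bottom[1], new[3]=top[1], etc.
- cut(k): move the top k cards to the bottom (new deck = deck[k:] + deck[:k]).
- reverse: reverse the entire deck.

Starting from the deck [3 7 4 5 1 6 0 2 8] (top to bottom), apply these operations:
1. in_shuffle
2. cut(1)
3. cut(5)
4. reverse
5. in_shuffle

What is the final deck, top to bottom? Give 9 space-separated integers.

After op 1 (in_shuffle): [1 3 6 7 0 4 2 5 8]
After op 2 (cut(1)): [3 6 7 0 4 2 5 8 1]
After op 3 (cut(5)): [2 5 8 1 3 6 7 0 4]
After op 4 (reverse): [4 0 7 6 3 1 8 5 2]
After op 5 (in_shuffle): [3 4 1 0 8 7 5 6 2]

Answer: 3 4 1 0 8 7 5 6 2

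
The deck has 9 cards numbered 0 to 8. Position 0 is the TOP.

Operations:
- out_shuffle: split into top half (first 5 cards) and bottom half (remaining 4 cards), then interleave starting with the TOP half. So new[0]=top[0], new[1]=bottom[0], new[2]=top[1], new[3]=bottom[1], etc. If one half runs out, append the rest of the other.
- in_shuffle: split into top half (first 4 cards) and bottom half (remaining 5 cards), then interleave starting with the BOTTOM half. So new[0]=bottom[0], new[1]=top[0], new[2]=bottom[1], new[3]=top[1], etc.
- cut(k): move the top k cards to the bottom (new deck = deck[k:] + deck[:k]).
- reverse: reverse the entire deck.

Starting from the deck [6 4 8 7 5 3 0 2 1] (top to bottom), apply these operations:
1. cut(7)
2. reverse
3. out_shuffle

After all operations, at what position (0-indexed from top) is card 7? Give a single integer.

Answer: 6

Derivation:
After op 1 (cut(7)): [2 1 6 4 8 7 5 3 0]
After op 2 (reverse): [0 3 5 7 8 4 6 1 2]
After op 3 (out_shuffle): [0 4 3 6 5 1 7 2 8]
Card 7 is at position 6.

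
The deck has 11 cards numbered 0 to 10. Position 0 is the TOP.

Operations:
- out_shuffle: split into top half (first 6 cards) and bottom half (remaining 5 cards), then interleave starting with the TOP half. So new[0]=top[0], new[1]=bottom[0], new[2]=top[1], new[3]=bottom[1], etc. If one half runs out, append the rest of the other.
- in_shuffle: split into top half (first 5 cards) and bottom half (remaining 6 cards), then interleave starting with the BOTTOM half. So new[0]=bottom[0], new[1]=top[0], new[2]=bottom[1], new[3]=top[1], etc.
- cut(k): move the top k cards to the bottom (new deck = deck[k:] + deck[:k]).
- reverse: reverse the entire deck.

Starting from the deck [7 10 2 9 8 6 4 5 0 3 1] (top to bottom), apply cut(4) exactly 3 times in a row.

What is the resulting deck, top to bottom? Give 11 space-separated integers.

Answer: 10 2 9 8 6 4 5 0 3 1 7

Derivation:
After op 1 (cut(4)): [8 6 4 5 0 3 1 7 10 2 9]
After op 2 (cut(4)): [0 3 1 7 10 2 9 8 6 4 5]
After op 3 (cut(4)): [10 2 9 8 6 4 5 0 3 1 7]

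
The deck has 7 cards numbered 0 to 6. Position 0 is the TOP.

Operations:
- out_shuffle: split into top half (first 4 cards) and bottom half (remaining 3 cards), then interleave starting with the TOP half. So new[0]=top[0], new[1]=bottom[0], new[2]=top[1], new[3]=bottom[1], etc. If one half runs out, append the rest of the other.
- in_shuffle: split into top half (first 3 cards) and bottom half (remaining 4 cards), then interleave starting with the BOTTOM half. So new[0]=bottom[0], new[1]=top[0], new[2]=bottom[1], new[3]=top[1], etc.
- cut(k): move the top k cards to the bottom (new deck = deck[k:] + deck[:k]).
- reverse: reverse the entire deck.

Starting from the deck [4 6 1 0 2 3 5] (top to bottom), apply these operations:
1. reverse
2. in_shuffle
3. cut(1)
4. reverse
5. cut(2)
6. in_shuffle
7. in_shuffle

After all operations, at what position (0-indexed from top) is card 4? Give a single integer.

After op 1 (reverse): [5 3 2 0 1 6 4]
After op 2 (in_shuffle): [0 5 1 3 6 2 4]
After op 3 (cut(1)): [5 1 3 6 2 4 0]
After op 4 (reverse): [0 4 2 6 3 1 5]
After op 5 (cut(2)): [2 6 3 1 5 0 4]
After op 6 (in_shuffle): [1 2 5 6 0 3 4]
After op 7 (in_shuffle): [6 1 0 2 3 5 4]
Card 4 is at position 6.

Answer: 6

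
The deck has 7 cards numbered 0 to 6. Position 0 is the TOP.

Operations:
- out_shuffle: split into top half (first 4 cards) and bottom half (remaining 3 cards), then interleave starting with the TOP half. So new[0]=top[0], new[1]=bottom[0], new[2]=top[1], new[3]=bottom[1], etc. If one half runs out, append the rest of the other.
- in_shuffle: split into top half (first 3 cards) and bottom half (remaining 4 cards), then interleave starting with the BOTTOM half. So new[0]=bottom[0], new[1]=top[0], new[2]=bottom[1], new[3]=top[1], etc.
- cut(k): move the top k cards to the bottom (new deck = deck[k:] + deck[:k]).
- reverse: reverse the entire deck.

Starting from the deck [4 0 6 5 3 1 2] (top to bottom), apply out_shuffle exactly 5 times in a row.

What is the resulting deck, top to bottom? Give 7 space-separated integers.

Answer: 4 6 3 2 0 5 1

Derivation:
After op 1 (out_shuffle): [4 3 0 1 6 2 5]
After op 2 (out_shuffle): [4 6 3 2 0 5 1]
After op 3 (out_shuffle): [4 0 6 5 3 1 2]
After op 4 (out_shuffle): [4 3 0 1 6 2 5]
After op 5 (out_shuffle): [4 6 3 2 0 5 1]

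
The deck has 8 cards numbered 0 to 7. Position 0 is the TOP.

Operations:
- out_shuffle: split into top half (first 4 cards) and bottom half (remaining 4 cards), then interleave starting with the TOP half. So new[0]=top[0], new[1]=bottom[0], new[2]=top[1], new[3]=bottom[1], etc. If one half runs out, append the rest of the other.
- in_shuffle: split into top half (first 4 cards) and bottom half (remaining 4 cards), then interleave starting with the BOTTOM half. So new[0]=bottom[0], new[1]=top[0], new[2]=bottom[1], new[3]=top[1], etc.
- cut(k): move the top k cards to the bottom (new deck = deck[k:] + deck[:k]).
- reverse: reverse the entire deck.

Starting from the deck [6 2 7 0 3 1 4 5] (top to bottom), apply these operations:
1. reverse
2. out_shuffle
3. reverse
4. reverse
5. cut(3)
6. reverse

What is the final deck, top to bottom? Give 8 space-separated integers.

After op 1 (reverse): [5 4 1 3 0 7 2 6]
After op 2 (out_shuffle): [5 0 4 7 1 2 3 6]
After op 3 (reverse): [6 3 2 1 7 4 0 5]
After op 4 (reverse): [5 0 4 7 1 2 3 6]
After op 5 (cut(3)): [7 1 2 3 6 5 0 4]
After op 6 (reverse): [4 0 5 6 3 2 1 7]

Answer: 4 0 5 6 3 2 1 7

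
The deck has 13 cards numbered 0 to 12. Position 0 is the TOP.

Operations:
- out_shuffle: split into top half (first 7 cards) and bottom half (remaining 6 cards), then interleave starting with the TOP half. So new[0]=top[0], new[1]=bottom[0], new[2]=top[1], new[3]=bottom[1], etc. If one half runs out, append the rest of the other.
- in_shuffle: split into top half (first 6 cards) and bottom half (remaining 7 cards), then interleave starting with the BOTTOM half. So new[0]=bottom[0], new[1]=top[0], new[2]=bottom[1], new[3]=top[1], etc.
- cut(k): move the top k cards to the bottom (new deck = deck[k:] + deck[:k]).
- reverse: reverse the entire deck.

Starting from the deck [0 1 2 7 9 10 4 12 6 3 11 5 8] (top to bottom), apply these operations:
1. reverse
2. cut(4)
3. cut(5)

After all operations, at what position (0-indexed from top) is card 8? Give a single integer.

Answer: 4

Derivation:
After op 1 (reverse): [8 5 11 3 6 12 4 10 9 7 2 1 0]
After op 2 (cut(4)): [6 12 4 10 9 7 2 1 0 8 5 11 3]
After op 3 (cut(5)): [7 2 1 0 8 5 11 3 6 12 4 10 9]
Card 8 is at position 4.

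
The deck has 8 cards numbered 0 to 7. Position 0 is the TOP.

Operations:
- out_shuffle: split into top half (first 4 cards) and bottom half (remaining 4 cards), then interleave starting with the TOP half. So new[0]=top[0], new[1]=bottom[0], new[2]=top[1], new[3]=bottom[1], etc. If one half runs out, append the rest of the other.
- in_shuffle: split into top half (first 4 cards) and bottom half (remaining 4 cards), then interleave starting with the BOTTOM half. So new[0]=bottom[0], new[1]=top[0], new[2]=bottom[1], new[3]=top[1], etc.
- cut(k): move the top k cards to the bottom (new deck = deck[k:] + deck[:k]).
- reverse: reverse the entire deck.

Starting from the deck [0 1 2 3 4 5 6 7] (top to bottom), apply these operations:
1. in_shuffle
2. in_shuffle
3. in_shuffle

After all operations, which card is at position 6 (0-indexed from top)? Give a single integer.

Answer: 1

Derivation:
After op 1 (in_shuffle): [4 0 5 1 6 2 7 3]
After op 2 (in_shuffle): [6 4 2 0 7 5 3 1]
After op 3 (in_shuffle): [7 6 5 4 3 2 1 0]
Position 6: card 1.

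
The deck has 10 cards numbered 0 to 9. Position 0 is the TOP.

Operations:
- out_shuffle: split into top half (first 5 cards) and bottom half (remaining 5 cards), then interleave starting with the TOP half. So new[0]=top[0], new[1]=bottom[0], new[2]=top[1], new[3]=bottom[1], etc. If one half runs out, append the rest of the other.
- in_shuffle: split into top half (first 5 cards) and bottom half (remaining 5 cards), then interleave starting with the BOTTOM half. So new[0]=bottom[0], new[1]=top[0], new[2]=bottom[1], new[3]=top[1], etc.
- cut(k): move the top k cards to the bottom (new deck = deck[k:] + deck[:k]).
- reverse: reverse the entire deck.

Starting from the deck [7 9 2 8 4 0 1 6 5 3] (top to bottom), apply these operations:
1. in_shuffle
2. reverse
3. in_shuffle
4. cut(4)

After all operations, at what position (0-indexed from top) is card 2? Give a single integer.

After op 1 (in_shuffle): [0 7 1 9 6 2 5 8 3 4]
After op 2 (reverse): [4 3 8 5 2 6 9 1 7 0]
After op 3 (in_shuffle): [6 4 9 3 1 8 7 5 0 2]
After op 4 (cut(4)): [1 8 7 5 0 2 6 4 9 3]
Card 2 is at position 5.

Answer: 5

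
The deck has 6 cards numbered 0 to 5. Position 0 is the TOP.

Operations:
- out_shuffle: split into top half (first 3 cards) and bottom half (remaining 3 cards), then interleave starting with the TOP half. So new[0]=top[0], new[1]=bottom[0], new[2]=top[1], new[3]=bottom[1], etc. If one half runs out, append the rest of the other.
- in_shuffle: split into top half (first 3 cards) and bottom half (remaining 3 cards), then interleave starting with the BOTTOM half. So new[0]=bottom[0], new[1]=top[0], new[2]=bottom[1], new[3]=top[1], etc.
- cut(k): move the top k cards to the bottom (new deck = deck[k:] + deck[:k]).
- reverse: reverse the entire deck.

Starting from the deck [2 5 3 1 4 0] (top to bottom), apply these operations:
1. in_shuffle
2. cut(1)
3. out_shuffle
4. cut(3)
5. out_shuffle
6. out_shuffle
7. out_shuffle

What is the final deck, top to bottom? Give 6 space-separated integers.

Answer: 3 1 0 5 2 4

Derivation:
After op 1 (in_shuffle): [1 2 4 5 0 3]
After op 2 (cut(1)): [2 4 5 0 3 1]
After op 3 (out_shuffle): [2 0 4 3 5 1]
After op 4 (cut(3)): [3 5 1 2 0 4]
After op 5 (out_shuffle): [3 2 5 0 1 4]
After op 6 (out_shuffle): [3 0 2 1 5 4]
After op 7 (out_shuffle): [3 1 0 5 2 4]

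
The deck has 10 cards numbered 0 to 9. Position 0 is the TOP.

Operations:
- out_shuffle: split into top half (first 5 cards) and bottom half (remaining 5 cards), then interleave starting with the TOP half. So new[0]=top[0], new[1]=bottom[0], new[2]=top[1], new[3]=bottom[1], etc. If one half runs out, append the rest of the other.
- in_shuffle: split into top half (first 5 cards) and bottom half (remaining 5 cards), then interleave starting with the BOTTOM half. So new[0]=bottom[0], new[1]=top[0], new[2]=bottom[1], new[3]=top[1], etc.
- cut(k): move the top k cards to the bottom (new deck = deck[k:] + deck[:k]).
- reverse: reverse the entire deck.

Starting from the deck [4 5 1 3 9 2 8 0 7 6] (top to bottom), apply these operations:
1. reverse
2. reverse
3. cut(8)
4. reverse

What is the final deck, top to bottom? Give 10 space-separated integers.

Answer: 0 8 2 9 3 1 5 4 6 7

Derivation:
After op 1 (reverse): [6 7 0 8 2 9 3 1 5 4]
After op 2 (reverse): [4 5 1 3 9 2 8 0 7 6]
After op 3 (cut(8)): [7 6 4 5 1 3 9 2 8 0]
After op 4 (reverse): [0 8 2 9 3 1 5 4 6 7]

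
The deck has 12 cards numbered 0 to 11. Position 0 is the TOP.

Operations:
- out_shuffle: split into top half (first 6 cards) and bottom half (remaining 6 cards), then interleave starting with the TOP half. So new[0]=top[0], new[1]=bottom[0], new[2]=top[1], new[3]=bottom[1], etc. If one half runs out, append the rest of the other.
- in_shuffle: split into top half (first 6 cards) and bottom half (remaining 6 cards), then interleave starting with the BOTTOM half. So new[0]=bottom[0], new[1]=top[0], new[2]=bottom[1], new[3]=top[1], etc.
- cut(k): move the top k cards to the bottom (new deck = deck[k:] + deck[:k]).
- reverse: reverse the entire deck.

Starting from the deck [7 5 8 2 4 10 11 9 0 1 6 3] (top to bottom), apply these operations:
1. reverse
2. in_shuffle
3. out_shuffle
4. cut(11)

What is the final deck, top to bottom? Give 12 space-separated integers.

Answer: 11 10 8 3 0 4 5 6 9 2 7 1

Derivation:
After op 1 (reverse): [3 6 1 0 9 11 10 4 2 8 5 7]
After op 2 (in_shuffle): [10 3 4 6 2 1 8 0 5 9 7 11]
After op 3 (out_shuffle): [10 8 3 0 4 5 6 9 2 7 1 11]
After op 4 (cut(11)): [11 10 8 3 0 4 5 6 9 2 7 1]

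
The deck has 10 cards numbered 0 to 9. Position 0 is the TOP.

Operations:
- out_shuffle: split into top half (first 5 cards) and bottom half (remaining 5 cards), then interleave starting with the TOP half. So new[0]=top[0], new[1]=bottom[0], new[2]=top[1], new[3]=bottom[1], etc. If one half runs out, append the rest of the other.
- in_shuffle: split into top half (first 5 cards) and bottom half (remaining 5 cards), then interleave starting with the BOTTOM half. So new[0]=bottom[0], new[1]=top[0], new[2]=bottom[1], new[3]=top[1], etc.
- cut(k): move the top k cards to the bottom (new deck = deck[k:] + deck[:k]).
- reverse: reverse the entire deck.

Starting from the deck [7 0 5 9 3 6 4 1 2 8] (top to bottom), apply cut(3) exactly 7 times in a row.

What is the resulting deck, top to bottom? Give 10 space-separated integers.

Answer: 0 5 9 3 6 4 1 2 8 7

Derivation:
After op 1 (cut(3)): [9 3 6 4 1 2 8 7 0 5]
After op 2 (cut(3)): [4 1 2 8 7 0 5 9 3 6]
After op 3 (cut(3)): [8 7 0 5 9 3 6 4 1 2]
After op 4 (cut(3)): [5 9 3 6 4 1 2 8 7 0]
After op 5 (cut(3)): [6 4 1 2 8 7 0 5 9 3]
After op 6 (cut(3)): [2 8 7 0 5 9 3 6 4 1]
After op 7 (cut(3)): [0 5 9 3 6 4 1 2 8 7]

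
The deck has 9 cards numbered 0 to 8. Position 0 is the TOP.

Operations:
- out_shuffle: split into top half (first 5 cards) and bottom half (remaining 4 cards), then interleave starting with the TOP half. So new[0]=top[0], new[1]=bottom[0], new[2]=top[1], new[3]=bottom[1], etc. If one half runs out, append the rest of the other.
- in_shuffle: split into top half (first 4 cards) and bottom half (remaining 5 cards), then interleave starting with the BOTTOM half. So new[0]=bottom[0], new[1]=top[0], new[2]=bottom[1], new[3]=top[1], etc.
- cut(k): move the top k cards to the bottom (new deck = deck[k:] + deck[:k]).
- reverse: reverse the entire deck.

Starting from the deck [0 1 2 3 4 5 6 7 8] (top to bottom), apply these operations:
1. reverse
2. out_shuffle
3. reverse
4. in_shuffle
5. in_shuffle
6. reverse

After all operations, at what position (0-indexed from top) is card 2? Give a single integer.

After op 1 (reverse): [8 7 6 5 4 3 2 1 0]
After op 2 (out_shuffle): [8 3 7 2 6 1 5 0 4]
After op 3 (reverse): [4 0 5 1 6 2 7 3 8]
After op 4 (in_shuffle): [6 4 2 0 7 5 3 1 8]
After op 5 (in_shuffle): [7 6 5 4 3 2 1 0 8]
After op 6 (reverse): [8 0 1 2 3 4 5 6 7]
Card 2 is at position 3.

Answer: 3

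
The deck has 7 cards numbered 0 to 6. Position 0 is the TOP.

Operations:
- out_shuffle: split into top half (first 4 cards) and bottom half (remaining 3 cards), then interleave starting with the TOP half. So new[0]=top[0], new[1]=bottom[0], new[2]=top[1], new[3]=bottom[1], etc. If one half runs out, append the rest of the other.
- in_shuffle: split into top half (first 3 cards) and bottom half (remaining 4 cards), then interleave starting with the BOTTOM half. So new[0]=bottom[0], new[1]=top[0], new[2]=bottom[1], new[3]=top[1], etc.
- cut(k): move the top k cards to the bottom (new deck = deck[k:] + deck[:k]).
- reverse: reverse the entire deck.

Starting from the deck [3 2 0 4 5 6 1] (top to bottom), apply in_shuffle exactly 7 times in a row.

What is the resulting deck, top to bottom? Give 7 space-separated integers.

Answer: 4 3 5 2 6 0 1

Derivation:
After op 1 (in_shuffle): [4 3 5 2 6 0 1]
After op 2 (in_shuffle): [2 4 6 3 0 5 1]
After op 3 (in_shuffle): [3 2 0 4 5 6 1]
After op 4 (in_shuffle): [4 3 5 2 6 0 1]
After op 5 (in_shuffle): [2 4 6 3 0 5 1]
After op 6 (in_shuffle): [3 2 0 4 5 6 1]
After op 7 (in_shuffle): [4 3 5 2 6 0 1]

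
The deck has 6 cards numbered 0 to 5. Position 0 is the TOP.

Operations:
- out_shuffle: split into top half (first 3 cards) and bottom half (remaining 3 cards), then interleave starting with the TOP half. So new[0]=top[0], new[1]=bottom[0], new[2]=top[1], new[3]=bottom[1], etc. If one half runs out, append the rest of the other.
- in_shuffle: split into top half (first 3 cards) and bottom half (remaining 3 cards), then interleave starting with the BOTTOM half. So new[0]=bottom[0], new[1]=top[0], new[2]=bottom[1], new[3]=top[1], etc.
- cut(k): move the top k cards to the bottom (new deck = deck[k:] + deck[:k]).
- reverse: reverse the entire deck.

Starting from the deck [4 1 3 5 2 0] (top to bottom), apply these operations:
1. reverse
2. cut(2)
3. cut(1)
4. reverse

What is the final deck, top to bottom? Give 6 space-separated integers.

After op 1 (reverse): [0 2 5 3 1 4]
After op 2 (cut(2)): [5 3 1 4 0 2]
After op 3 (cut(1)): [3 1 4 0 2 5]
After op 4 (reverse): [5 2 0 4 1 3]

Answer: 5 2 0 4 1 3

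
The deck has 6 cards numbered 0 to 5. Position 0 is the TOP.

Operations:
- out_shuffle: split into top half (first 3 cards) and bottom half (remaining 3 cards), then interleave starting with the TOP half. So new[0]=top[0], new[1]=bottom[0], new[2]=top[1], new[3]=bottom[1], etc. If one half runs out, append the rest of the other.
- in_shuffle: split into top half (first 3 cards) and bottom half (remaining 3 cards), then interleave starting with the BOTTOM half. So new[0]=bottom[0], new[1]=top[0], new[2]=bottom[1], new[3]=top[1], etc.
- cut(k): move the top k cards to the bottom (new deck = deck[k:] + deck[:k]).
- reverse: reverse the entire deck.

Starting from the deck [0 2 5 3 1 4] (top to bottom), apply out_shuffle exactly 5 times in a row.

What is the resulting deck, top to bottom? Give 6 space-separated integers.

After op 1 (out_shuffle): [0 3 2 1 5 4]
After op 2 (out_shuffle): [0 1 3 5 2 4]
After op 3 (out_shuffle): [0 5 1 2 3 4]
After op 4 (out_shuffle): [0 2 5 3 1 4]
After op 5 (out_shuffle): [0 3 2 1 5 4]

Answer: 0 3 2 1 5 4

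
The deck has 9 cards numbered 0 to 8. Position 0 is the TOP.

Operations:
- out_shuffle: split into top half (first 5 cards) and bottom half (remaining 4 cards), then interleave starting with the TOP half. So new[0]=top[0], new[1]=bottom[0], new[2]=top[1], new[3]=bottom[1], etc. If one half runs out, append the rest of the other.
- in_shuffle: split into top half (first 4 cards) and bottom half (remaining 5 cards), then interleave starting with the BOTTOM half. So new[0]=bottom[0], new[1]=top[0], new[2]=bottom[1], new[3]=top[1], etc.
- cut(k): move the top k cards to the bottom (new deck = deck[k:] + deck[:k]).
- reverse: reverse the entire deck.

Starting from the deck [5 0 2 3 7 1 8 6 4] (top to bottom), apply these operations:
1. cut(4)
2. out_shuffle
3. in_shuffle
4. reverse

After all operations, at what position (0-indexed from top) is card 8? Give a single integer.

Answer: 8

Derivation:
After op 1 (cut(4)): [7 1 8 6 4 5 0 2 3]
After op 2 (out_shuffle): [7 5 1 0 8 2 6 3 4]
After op 3 (in_shuffle): [8 7 2 5 6 1 3 0 4]
After op 4 (reverse): [4 0 3 1 6 5 2 7 8]
Card 8 is at position 8.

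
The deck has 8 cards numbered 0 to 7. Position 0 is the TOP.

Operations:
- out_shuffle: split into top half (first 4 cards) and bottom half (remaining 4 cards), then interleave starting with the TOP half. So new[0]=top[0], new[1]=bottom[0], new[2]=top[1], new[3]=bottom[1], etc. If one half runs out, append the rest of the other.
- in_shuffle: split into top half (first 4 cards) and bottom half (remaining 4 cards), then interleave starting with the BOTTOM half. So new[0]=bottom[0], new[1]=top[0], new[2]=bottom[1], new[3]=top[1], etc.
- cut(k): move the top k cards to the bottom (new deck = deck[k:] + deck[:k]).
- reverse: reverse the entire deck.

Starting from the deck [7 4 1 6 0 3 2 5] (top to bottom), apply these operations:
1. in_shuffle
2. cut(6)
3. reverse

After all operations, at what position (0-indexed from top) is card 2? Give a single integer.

After op 1 (in_shuffle): [0 7 3 4 2 1 5 6]
After op 2 (cut(6)): [5 6 0 7 3 4 2 1]
After op 3 (reverse): [1 2 4 3 7 0 6 5]
Card 2 is at position 1.

Answer: 1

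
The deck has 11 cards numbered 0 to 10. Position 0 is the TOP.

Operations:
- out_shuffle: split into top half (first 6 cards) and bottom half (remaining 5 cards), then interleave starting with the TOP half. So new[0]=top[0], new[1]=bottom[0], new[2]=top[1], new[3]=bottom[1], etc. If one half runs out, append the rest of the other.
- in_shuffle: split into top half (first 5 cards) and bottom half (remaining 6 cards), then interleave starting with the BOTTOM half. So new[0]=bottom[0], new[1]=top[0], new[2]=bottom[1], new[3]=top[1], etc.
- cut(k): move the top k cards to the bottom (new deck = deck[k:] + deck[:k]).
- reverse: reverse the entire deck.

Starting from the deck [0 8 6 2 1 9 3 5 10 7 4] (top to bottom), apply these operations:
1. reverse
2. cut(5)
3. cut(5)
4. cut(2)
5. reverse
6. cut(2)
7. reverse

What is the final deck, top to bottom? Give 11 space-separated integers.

After op 1 (reverse): [4 7 10 5 3 9 1 2 6 8 0]
After op 2 (cut(5)): [9 1 2 6 8 0 4 7 10 5 3]
After op 3 (cut(5)): [0 4 7 10 5 3 9 1 2 6 8]
After op 4 (cut(2)): [7 10 5 3 9 1 2 6 8 0 4]
After op 5 (reverse): [4 0 8 6 2 1 9 3 5 10 7]
After op 6 (cut(2)): [8 6 2 1 9 3 5 10 7 4 0]
After op 7 (reverse): [0 4 7 10 5 3 9 1 2 6 8]

Answer: 0 4 7 10 5 3 9 1 2 6 8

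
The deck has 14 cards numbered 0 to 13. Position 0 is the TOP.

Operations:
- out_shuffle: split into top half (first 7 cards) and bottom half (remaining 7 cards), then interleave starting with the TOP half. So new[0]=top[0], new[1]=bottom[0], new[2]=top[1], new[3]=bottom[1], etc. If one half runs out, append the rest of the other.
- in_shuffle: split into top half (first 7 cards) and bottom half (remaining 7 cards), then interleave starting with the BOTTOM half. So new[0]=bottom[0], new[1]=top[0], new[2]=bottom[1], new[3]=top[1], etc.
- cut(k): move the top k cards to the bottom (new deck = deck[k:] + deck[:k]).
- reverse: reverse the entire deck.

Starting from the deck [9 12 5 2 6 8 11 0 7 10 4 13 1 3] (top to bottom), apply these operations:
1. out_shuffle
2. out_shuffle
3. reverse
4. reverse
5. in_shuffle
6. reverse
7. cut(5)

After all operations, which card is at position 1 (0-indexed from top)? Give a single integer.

After op 1 (out_shuffle): [9 0 12 7 5 10 2 4 6 13 8 1 11 3]
After op 2 (out_shuffle): [9 4 0 6 12 13 7 8 5 1 10 11 2 3]
After op 3 (reverse): [3 2 11 10 1 5 8 7 13 12 6 0 4 9]
After op 4 (reverse): [9 4 0 6 12 13 7 8 5 1 10 11 2 3]
After op 5 (in_shuffle): [8 9 5 4 1 0 10 6 11 12 2 13 3 7]
After op 6 (reverse): [7 3 13 2 12 11 6 10 0 1 4 5 9 8]
After op 7 (cut(5)): [11 6 10 0 1 4 5 9 8 7 3 13 2 12]
Position 1: card 6.

Answer: 6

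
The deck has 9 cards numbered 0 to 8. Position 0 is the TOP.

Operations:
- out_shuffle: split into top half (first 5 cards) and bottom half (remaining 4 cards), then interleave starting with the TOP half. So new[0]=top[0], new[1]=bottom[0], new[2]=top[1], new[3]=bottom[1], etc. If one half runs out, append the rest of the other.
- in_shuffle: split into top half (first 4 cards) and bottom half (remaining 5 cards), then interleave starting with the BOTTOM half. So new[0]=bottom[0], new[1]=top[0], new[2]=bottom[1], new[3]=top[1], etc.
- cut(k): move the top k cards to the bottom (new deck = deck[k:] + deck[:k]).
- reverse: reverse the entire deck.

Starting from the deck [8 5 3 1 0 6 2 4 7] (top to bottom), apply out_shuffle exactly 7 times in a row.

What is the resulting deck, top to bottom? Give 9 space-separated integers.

Answer: 8 6 5 2 3 4 1 7 0

Derivation:
After op 1 (out_shuffle): [8 6 5 2 3 4 1 7 0]
After op 2 (out_shuffle): [8 4 6 1 5 7 2 0 3]
After op 3 (out_shuffle): [8 7 4 2 6 0 1 3 5]
After op 4 (out_shuffle): [8 0 7 1 4 3 2 5 6]
After op 5 (out_shuffle): [8 3 0 2 7 5 1 6 4]
After op 6 (out_shuffle): [8 5 3 1 0 6 2 4 7]
After op 7 (out_shuffle): [8 6 5 2 3 4 1 7 0]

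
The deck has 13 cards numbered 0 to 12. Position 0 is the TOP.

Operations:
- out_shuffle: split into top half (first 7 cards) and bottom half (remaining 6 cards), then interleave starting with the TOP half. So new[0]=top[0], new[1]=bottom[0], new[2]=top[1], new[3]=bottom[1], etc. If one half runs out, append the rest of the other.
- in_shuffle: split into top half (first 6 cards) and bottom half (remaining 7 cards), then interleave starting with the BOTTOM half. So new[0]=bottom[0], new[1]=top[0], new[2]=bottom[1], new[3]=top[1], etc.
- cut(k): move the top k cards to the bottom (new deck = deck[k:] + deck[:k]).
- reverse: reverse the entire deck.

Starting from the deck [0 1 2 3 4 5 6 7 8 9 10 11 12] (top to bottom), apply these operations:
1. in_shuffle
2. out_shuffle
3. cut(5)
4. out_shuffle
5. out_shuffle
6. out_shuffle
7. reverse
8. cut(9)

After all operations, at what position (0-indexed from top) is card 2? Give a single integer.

After op 1 (in_shuffle): [6 0 7 1 8 2 9 3 10 4 11 5 12]
After op 2 (out_shuffle): [6 3 0 10 7 4 1 11 8 5 2 12 9]
After op 3 (cut(5)): [4 1 11 8 5 2 12 9 6 3 0 10 7]
After op 4 (out_shuffle): [4 9 1 6 11 3 8 0 5 10 2 7 12]
After op 5 (out_shuffle): [4 0 9 5 1 10 6 2 11 7 3 12 8]
After op 6 (out_shuffle): [4 2 0 11 9 7 5 3 1 12 10 8 6]
After op 7 (reverse): [6 8 10 12 1 3 5 7 9 11 0 2 4]
After op 8 (cut(9)): [11 0 2 4 6 8 10 12 1 3 5 7 9]
Card 2 is at position 2.

Answer: 2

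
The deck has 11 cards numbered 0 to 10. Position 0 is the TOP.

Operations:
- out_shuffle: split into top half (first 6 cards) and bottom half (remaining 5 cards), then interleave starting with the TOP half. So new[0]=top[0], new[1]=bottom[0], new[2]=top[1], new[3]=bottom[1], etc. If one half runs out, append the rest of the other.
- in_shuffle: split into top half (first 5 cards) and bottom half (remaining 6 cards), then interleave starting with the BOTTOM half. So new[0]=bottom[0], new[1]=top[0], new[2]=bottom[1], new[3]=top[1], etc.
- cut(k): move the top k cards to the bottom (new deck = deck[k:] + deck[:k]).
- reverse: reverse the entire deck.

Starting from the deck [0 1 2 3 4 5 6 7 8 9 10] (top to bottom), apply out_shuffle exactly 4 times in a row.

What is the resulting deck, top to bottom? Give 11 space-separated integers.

After op 1 (out_shuffle): [0 6 1 7 2 8 3 9 4 10 5]
After op 2 (out_shuffle): [0 3 6 9 1 4 7 10 2 5 8]
After op 3 (out_shuffle): [0 7 3 10 6 2 9 5 1 8 4]
After op 4 (out_shuffle): [0 9 7 5 3 1 10 8 6 4 2]

Answer: 0 9 7 5 3 1 10 8 6 4 2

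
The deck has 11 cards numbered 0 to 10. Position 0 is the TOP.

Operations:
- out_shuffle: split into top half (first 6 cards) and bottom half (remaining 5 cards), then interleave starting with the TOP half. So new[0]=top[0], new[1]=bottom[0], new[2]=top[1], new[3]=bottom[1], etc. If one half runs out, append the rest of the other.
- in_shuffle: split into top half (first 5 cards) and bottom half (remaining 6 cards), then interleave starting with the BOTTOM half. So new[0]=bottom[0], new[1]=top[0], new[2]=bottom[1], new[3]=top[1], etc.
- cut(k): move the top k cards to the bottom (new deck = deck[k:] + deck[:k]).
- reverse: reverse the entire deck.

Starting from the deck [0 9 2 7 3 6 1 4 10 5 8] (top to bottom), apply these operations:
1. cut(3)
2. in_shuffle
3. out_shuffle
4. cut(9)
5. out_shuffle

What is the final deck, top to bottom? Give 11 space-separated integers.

Answer: 2 5 6 9 10 3 0 4 7 8 1

Derivation:
After op 1 (cut(3)): [7 3 6 1 4 10 5 8 0 9 2]
After op 2 (in_shuffle): [10 7 5 3 8 6 0 1 9 4 2]
After op 3 (out_shuffle): [10 0 7 1 5 9 3 4 8 2 6]
After op 4 (cut(9)): [2 6 10 0 7 1 5 9 3 4 8]
After op 5 (out_shuffle): [2 5 6 9 10 3 0 4 7 8 1]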